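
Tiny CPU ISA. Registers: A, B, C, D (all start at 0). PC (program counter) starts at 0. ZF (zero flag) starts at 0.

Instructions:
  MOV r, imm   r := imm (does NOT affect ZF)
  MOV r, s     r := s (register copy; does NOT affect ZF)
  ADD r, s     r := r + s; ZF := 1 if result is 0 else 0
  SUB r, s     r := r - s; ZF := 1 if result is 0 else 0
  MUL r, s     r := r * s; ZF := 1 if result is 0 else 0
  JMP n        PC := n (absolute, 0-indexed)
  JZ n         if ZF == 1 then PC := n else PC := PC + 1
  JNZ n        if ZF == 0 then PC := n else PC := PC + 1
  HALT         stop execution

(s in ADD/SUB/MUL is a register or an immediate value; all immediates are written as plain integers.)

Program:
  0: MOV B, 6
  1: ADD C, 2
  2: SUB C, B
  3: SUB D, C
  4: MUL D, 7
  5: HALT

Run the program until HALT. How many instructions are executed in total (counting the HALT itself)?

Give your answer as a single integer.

Step 1: PC=0 exec 'MOV B, 6'. After: A=0 B=6 C=0 D=0 ZF=0 PC=1
Step 2: PC=1 exec 'ADD C, 2'. After: A=0 B=6 C=2 D=0 ZF=0 PC=2
Step 3: PC=2 exec 'SUB C, B'. After: A=0 B=6 C=-4 D=0 ZF=0 PC=3
Step 4: PC=3 exec 'SUB D, C'. After: A=0 B=6 C=-4 D=4 ZF=0 PC=4
Step 5: PC=4 exec 'MUL D, 7'. After: A=0 B=6 C=-4 D=28 ZF=0 PC=5
Step 6: PC=5 exec 'HALT'. After: A=0 B=6 C=-4 D=28 ZF=0 PC=5 HALTED
Total instructions executed: 6

Answer: 6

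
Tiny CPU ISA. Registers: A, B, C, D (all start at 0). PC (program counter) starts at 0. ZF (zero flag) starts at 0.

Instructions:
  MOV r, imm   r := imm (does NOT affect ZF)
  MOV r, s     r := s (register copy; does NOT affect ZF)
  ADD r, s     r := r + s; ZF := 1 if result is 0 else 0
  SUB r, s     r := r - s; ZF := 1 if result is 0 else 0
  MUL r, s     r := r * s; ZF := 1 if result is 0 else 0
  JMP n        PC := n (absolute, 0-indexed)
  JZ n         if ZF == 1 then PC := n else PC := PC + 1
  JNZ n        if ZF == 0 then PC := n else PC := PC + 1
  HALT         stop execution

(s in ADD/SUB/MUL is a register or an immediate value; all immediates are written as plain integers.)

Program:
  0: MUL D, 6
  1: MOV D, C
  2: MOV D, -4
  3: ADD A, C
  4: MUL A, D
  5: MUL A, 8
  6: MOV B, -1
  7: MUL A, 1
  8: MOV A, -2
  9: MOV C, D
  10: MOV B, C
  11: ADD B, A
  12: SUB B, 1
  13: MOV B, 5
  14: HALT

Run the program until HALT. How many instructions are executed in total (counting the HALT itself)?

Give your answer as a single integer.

Answer: 15

Derivation:
Step 1: PC=0 exec 'MUL D, 6'. After: A=0 B=0 C=0 D=0 ZF=1 PC=1
Step 2: PC=1 exec 'MOV D, C'. After: A=0 B=0 C=0 D=0 ZF=1 PC=2
Step 3: PC=2 exec 'MOV D, -4'. After: A=0 B=0 C=0 D=-4 ZF=1 PC=3
Step 4: PC=3 exec 'ADD A, C'. After: A=0 B=0 C=0 D=-4 ZF=1 PC=4
Step 5: PC=4 exec 'MUL A, D'. After: A=0 B=0 C=0 D=-4 ZF=1 PC=5
Step 6: PC=5 exec 'MUL A, 8'. After: A=0 B=0 C=0 D=-4 ZF=1 PC=6
Step 7: PC=6 exec 'MOV B, -1'. After: A=0 B=-1 C=0 D=-4 ZF=1 PC=7
Step 8: PC=7 exec 'MUL A, 1'. After: A=0 B=-1 C=0 D=-4 ZF=1 PC=8
Step 9: PC=8 exec 'MOV A, -2'. After: A=-2 B=-1 C=0 D=-4 ZF=1 PC=9
Step 10: PC=9 exec 'MOV C, D'. After: A=-2 B=-1 C=-4 D=-4 ZF=1 PC=10
Step 11: PC=10 exec 'MOV B, C'. After: A=-2 B=-4 C=-4 D=-4 ZF=1 PC=11
Step 12: PC=11 exec 'ADD B, A'. After: A=-2 B=-6 C=-4 D=-4 ZF=0 PC=12
Step 13: PC=12 exec 'SUB B, 1'. After: A=-2 B=-7 C=-4 D=-4 ZF=0 PC=13
Step 14: PC=13 exec 'MOV B, 5'. After: A=-2 B=5 C=-4 D=-4 ZF=0 PC=14
Step 15: PC=14 exec 'HALT'. After: A=-2 B=5 C=-4 D=-4 ZF=0 PC=14 HALTED
Total instructions executed: 15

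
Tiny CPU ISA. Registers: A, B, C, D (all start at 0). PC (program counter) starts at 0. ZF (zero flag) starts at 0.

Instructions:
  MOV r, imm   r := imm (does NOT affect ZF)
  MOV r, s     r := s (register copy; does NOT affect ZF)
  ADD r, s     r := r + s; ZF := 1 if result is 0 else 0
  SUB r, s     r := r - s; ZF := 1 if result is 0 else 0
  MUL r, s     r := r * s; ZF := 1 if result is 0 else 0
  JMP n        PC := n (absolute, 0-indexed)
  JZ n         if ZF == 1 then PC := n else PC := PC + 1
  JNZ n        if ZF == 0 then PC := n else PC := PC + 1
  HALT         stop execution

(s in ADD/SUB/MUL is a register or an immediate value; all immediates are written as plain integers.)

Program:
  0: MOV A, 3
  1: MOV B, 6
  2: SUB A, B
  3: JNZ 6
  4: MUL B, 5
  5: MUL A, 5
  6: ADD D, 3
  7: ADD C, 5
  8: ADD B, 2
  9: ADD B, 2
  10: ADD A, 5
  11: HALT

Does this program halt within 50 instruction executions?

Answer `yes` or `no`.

Step 1: PC=0 exec 'MOV A, 3'. After: A=3 B=0 C=0 D=0 ZF=0 PC=1
Step 2: PC=1 exec 'MOV B, 6'. After: A=3 B=6 C=0 D=0 ZF=0 PC=2
Step 3: PC=2 exec 'SUB A, B'. After: A=-3 B=6 C=0 D=0 ZF=0 PC=3
Step 4: PC=3 exec 'JNZ 6'. After: A=-3 B=6 C=0 D=0 ZF=0 PC=6
Step 5: PC=6 exec 'ADD D, 3'. After: A=-3 B=6 C=0 D=3 ZF=0 PC=7
Step 6: PC=7 exec 'ADD C, 5'. After: A=-3 B=6 C=5 D=3 ZF=0 PC=8
Step 7: PC=8 exec 'ADD B, 2'. After: A=-3 B=8 C=5 D=3 ZF=0 PC=9
Step 8: PC=9 exec 'ADD B, 2'. After: A=-3 B=10 C=5 D=3 ZF=0 PC=10
Step 9: PC=10 exec 'ADD A, 5'. After: A=2 B=10 C=5 D=3 ZF=0 PC=11
Step 10: PC=11 exec 'HALT'. After: A=2 B=10 C=5 D=3 ZF=0 PC=11 HALTED

Answer: yes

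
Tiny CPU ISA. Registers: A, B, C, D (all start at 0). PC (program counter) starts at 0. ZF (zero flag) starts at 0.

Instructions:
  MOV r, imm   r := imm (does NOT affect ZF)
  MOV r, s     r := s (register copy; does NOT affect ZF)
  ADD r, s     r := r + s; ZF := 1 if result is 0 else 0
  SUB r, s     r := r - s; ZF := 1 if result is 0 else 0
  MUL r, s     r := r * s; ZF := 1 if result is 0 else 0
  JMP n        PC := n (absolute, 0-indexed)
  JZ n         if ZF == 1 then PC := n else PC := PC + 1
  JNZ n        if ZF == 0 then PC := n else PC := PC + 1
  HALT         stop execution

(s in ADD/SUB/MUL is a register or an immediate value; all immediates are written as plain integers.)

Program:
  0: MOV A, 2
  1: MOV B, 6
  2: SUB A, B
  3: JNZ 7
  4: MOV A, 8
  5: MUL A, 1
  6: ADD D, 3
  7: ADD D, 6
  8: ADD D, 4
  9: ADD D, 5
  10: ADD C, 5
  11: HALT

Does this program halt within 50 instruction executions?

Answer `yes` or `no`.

Answer: yes

Derivation:
Step 1: PC=0 exec 'MOV A, 2'. After: A=2 B=0 C=0 D=0 ZF=0 PC=1
Step 2: PC=1 exec 'MOV B, 6'. After: A=2 B=6 C=0 D=0 ZF=0 PC=2
Step 3: PC=2 exec 'SUB A, B'. After: A=-4 B=6 C=0 D=0 ZF=0 PC=3
Step 4: PC=3 exec 'JNZ 7'. After: A=-4 B=6 C=0 D=0 ZF=0 PC=7
Step 5: PC=7 exec 'ADD D, 6'. After: A=-4 B=6 C=0 D=6 ZF=0 PC=8
Step 6: PC=8 exec 'ADD D, 4'. After: A=-4 B=6 C=0 D=10 ZF=0 PC=9
Step 7: PC=9 exec 'ADD D, 5'. After: A=-4 B=6 C=0 D=15 ZF=0 PC=10
Step 8: PC=10 exec 'ADD C, 5'. After: A=-4 B=6 C=5 D=15 ZF=0 PC=11
Step 9: PC=11 exec 'HALT'. After: A=-4 B=6 C=5 D=15 ZF=0 PC=11 HALTED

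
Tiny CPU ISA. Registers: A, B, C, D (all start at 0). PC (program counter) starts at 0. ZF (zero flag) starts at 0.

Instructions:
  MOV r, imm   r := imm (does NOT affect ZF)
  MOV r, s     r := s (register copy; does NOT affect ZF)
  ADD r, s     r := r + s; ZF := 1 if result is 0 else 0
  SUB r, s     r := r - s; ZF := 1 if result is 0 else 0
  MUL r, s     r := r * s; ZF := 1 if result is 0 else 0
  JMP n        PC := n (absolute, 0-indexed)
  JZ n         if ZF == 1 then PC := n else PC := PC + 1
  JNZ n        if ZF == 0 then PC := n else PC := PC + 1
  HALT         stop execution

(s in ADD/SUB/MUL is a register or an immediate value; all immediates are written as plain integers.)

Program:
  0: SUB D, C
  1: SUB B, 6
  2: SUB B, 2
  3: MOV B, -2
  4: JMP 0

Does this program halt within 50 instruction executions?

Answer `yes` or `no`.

Step 1: PC=0 exec 'SUB D, C'. After: A=0 B=0 C=0 D=0 ZF=1 PC=1
Step 2: PC=1 exec 'SUB B, 6'. After: A=0 B=-6 C=0 D=0 ZF=0 PC=2
Step 3: PC=2 exec 'SUB B, 2'. After: A=0 B=-8 C=0 D=0 ZF=0 PC=3
Step 4: PC=3 exec 'MOV B, -2'. After: A=0 B=-2 C=0 D=0 ZF=0 PC=4
Step 5: PC=4 exec 'JMP 0'. After: A=0 B=-2 C=0 D=0 ZF=0 PC=0
Step 6: PC=0 exec 'SUB D, C'. After: A=0 B=-2 C=0 D=0 ZF=1 PC=1
Step 7: PC=1 exec 'SUB B, 6'. After: A=0 B=-8 C=0 D=0 ZF=0 PC=2
Step 8: PC=2 exec 'SUB B, 2'. After: A=0 B=-10 C=0 D=0 ZF=0 PC=3
Step 9: PC=3 exec 'MOV B, -2'. After: A=0 B=-2 C=0 D=0 ZF=0 PC=4
State after step 9 equals state after step 4: the program is in a cycle of length 5 and will never halt.

Answer: no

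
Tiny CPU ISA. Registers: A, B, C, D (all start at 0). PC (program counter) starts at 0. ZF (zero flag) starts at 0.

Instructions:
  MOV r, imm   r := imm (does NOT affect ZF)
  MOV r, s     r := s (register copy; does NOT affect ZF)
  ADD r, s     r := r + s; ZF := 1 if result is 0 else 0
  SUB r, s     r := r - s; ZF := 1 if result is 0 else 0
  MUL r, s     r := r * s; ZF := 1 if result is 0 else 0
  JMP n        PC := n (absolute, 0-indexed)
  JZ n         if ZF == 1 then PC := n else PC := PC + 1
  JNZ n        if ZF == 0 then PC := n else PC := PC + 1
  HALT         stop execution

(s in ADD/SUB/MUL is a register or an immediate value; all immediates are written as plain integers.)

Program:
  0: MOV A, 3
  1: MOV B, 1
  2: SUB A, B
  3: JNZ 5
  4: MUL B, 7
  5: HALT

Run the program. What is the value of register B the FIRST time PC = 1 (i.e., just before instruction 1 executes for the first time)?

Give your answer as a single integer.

Step 1: PC=0 exec 'MOV A, 3'. After: A=3 B=0 C=0 D=0 ZF=0 PC=1
First time PC=1: B=0

0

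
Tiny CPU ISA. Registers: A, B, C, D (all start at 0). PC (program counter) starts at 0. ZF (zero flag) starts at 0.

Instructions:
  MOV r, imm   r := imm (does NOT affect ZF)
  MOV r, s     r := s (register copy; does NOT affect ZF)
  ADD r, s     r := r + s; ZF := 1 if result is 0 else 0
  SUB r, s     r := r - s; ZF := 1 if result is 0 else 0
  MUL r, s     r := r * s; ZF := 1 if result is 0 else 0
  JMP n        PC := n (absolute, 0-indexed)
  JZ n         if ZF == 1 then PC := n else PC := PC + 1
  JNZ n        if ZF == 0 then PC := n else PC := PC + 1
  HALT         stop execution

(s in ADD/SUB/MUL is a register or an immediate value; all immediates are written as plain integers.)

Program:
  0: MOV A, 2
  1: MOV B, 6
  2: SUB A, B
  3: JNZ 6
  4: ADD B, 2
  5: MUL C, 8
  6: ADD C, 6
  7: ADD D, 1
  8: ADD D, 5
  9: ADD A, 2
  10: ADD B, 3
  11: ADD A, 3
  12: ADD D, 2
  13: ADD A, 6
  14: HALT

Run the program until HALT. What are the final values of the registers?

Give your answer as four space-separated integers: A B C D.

Step 1: PC=0 exec 'MOV A, 2'. After: A=2 B=0 C=0 D=0 ZF=0 PC=1
Step 2: PC=1 exec 'MOV B, 6'. After: A=2 B=6 C=0 D=0 ZF=0 PC=2
Step 3: PC=2 exec 'SUB A, B'. After: A=-4 B=6 C=0 D=0 ZF=0 PC=3
Step 4: PC=3 exec 'JNZ 6'. After: A=-4 B=6 C=0 D=0 ZF=0 PC=6
Step 5: PC=6 exec 'ADD C, 6'. After: A=-4 B=6 C=6 D=0 ZF=0 PC=7
Step 6: PC=7 exec 'ADD D, 1'. After: A=-4 B=6 C=6 D=1 ZF=0 PC=8
Step 7: PC=8 exec 'ADD D, 5'. After: A=-4 B=6 C=6 D=6 ZF=0 PC=9
Step 8: PC=9 exec 'ADD A, 2'. After: A=-2 B=6 C=6 D=6 ZF=0 PC=10
Step 9: PC=10 exec 'ADD B, 3'. After: A=-2 B=9 C=6 D=6 ZF=0 PC=11
Step 10: PC=11 exec 'ADD A, 3'. After: A=1 B=9 C=6 D=6 ZF=0 PC=12
Step 11: PC=12 exec 'ADD D, 2'. After: A=1 B=9 C=6 D=8 ZF=0 PC=13
Step 12: PC=13 exec 'ADD A, 6'. After: A=7 B=9 C=6 D=8 ZF=0 PC=14
Step 13: PC=14 exec 'HALT'. After: A=7 B=9 C=6 D=8 ZF=0 PC=14 HALTED

Answer: 7 9 6 8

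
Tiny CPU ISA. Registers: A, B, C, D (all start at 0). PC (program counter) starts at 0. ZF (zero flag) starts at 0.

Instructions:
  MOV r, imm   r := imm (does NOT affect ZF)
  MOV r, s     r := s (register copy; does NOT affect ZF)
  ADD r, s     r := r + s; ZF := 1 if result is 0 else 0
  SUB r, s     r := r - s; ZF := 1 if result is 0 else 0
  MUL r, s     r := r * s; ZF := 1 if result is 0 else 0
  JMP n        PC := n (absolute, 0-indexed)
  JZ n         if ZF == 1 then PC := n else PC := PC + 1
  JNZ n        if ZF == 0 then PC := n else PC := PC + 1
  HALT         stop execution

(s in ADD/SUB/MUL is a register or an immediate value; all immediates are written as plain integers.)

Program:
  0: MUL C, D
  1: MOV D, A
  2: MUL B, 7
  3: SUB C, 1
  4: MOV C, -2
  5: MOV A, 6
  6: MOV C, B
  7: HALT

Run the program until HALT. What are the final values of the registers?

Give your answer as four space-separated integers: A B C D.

Answer: 6 0 0 0

Derivation:
Step 1: PC=0 exec 'MUL C, D'. After: A=0 B=0 C=0 D=0 ZF=1 PC=1
Step 2: PC=1 exec 'MOV D, A'. After: A=0 B=0 C=0 D=0 ZF=1 PC=2
Step 3: PC=2 exec 'MUL B, 7'. After: A=0 B=0 C=0 D=0 ZF=1 PC=3
Step 4: PC=3 exec 'SUB C, 1'. After: A=0 B=0 C=-1 D=0 ZF=0 PC=4
Step 5: PC=4 exec 'MOV C, -2'. After: A=0 B=0 C=-2 D=0 ZF=0 PC=5
Step 6: PC=5 exec 'MOV A, 6'. After: A=6 B=0 C=-2 D=0 ZF=0 PC=6
Step 7: PC=6 exec 'MOV C, B'. After: A=6 B=0 C=0 D=0 ZF=0 PC=7
Step 8: PC=7 exec 'HALT'. After: A=6 B=0 C=0 D=0 ZF=0 PC=7 HALTED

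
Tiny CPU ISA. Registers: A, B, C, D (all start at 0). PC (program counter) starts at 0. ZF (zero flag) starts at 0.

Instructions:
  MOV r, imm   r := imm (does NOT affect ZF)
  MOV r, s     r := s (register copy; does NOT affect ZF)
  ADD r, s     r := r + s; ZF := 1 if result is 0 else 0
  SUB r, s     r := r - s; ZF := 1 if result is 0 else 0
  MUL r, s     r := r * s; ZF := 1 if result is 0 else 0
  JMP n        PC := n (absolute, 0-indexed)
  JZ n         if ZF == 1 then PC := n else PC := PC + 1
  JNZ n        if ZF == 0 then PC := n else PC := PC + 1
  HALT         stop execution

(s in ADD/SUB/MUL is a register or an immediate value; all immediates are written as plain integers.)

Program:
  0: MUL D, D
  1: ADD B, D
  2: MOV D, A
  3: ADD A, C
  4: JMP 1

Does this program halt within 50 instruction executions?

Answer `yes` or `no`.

Step 1: PC=0 exec 'MUL D, D'. After: A=0 B=0 C=0 D=0 ZF=1 PC=1
Step 2: PC=1 exec 'ADD B, D'. After: A=0 B=0 C=0 D=0 ZF=1 PC=2
Step 3: PC=2 exec 'MOV D, A'. After: A=0 B=0 C=0 D=0 ZF=1 PC=3
Step 4: PC=3 exec 'ADD A, C'. After: A=0 B=0 C=0 D=0 ZF=1 PC=4
Step 5: PC=4 exec 'JMP 1'. After: A=0 B=0 C=0 D=0 ZF=1 PC=1
State after step 5 equals state after step 1: the program is in a cycle of length 4 and will never halt.

Answer: no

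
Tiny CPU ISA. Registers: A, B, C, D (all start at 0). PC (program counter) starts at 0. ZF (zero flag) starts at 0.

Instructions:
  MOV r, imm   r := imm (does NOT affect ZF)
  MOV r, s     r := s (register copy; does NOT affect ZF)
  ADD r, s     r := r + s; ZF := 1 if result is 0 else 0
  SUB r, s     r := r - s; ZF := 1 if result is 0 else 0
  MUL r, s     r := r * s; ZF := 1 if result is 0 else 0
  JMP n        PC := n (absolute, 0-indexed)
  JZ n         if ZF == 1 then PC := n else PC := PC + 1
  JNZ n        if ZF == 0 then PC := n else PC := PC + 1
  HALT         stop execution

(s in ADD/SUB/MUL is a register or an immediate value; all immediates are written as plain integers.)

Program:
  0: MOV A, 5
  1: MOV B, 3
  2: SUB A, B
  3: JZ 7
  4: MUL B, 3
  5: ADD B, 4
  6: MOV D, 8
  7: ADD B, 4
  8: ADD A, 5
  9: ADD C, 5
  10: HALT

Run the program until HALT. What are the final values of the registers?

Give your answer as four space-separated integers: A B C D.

Step 1: PC=0 exec 'MOV A, 5'. After: A=5 B=0 C=0 D=0 ZF=0 PC=1
Step 2: PC=1 exec 'MOV B, 3'. After: A=5 B=3 C=0 D=0 ZF=0 PC=2
Step 3: PC=2 exec 'SUB A, B'. After: A=2 B=3 C=0 D=0 ZF=0 PC=3
Step 4: PC=3 exec 'JZ 7'. After: A=2 B=3 C=0 D=0 ZF=0 PC=4
Step 5: PC=4 exec 'MUL B, 3'. After: A=2 B=9 C=0 D=0 ZF=0 PC=5
Step 6: PC=5 exec 'ADD B, 4'. After: A=2 B=13 C=0 D=0 ZF=0 PC=6
Step 7: PC=6 exec 'MOV D, 8'. After: A=2 B=13 C=0 D=8 ZF=0 PC=7
Step 8: PC=7 exec 'ADD B, 4'. After: A=2 B=17 C=0 D=8 ZF=0 PC=8
Step 9: PC=8 exec 'ADD A, 5'. After: A=7 B=17 C=0 D=8 ZF=0 PC=9
Step 10: PC=9 exec 'ADD C, 5'. After: A=7 B=17 C=5 D=8 ZF=0 PC=10
Step 11: PC=10 exec 'HALT'. After: A=7 B=17 C=5 D=8 ZF=0 PC=10 HALTED

Answer: 7 17 5 8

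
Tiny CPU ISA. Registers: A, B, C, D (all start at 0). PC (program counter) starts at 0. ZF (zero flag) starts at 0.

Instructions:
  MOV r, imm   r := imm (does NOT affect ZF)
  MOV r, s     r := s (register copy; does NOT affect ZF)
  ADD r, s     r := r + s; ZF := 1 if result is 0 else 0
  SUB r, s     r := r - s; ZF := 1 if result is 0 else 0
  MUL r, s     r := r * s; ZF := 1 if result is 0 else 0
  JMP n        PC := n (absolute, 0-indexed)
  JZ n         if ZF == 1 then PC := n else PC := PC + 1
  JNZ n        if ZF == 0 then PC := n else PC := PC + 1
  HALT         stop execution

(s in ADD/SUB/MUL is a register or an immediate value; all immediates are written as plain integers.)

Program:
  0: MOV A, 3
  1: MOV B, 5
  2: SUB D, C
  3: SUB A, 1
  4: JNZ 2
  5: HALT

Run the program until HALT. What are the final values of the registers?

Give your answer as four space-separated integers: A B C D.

Step 1: PC=0 exec 'MOV A, 3'. After: A=3 B=0 C=0 D=0 ZF=0 PC=1
Step 2: PC=1 exec 'MOV B, 5'. After: A=3 B=5 C=0 D=0 ZF=0 PC=2
Step 3: PC=2 exec 'SUB D, C'. After: A=3 B=5 C=0 D=0 ZF=1 PC=3
Step 4: PC=3 exec 'SUB A, 1'. After: A=2 B=5 C=0 D=0 ZF=0 PC=4
Step 5: PC=4 exec 'JNZ 2'. After: A=2 B=5 C=0 D=0 ZF=0 PC=2
Step 6: PC=2 exec 'SUB D, C'. After: A=2 B=5 C=0 D=0 ZF=1 PC=3
Step 7: PC=3 exec 'SUB A, 1'. After: A=1 B=5 C=0 D=0 ZF=0 PC=4
Step 8: PC=4 exec 'JNZ 2'. After: A=1 B=5 C=0 D=0 ZF=0 PC=2
Step 9: PC=2 exec 'SUB D, C'. After: A=1 B=5 C=0 D=0 ZF=1 PC=3
Step 10: PC=3 exec 'SUB A, 1'. After: A=0 B=5 C=0 D=0 ZF=1 PC=4
Step 11: PC=4 exec 'JNZ 2'. After: A=0 B=5 C=0 D=0 ZF=1 PC=5
Step 12: PC=5 exec 'HALT'. After: A=0 B=5 C=0 D=0 ZF=1 PC=5 HALTED

Answer: 0 5 0 0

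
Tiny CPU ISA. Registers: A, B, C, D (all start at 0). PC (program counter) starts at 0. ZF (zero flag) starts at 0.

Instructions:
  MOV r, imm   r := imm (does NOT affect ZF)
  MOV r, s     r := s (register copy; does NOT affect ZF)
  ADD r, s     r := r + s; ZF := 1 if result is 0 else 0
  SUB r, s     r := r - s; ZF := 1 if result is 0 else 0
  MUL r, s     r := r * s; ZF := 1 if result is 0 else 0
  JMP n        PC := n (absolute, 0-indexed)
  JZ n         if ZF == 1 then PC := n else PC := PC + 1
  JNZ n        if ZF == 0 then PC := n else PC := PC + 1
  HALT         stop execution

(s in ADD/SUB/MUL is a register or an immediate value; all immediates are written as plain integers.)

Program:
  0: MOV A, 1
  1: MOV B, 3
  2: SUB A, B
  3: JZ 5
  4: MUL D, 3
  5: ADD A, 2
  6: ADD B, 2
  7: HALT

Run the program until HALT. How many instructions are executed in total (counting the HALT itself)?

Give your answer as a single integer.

Answer: 8

Derivation:
Step 1: PC=0 exec 'MOV A, 1'. After: A=1 B=0 C=0 D=0 ZF=0 PC=1
Step 2: PC=1 exec 'MOV B, 3'. After: A=1 B=3 C=0 D=0 ZF=0 PC=2
Step 3: PC=2 exec 'SUB A, B'. After: A=-2 B=3 C=0 D=0 ZF=0 PC=3
Step 4: PC=3 exec 'JZ 5'. After: A=-2 B=3 C=0 D=0 ZF=0 PC=4
Step 5: PC=4 exec 'MUL D, 3'. After: A=-2 B=3 C=0 D=0 ZF=1 PC=5
Step 6: PC=5 exec 'ADD A, 2'. After: A=0 B=3 C=0 D=0 ZF=1 PC=6
Step 7: PC=6 exec 'ADD B, 2'. After: A=0 B=5 C=0 D=0 ZF=0 PC=7
Step 8: PC=7 exec 'HALT'. After: A=0 B=5 C=0 D=0 ZF=0 PC=7 HALTED
Total instructions executed: 8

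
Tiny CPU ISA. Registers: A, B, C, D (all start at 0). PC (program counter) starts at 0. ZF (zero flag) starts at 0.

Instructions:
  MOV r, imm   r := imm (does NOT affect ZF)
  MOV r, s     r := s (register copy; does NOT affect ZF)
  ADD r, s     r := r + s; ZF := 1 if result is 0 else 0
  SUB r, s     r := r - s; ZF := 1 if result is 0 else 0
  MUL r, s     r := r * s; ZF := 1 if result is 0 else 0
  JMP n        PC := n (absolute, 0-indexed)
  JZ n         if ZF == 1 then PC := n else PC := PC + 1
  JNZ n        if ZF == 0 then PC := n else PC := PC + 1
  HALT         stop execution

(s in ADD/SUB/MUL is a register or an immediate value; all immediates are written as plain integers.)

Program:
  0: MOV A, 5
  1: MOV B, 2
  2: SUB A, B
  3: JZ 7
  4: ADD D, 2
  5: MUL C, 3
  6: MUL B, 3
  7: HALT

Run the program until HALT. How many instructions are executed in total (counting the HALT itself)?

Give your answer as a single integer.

Answer: 8

Derivation:
Step 1: PC=0 exec 'MOV A, 5'. After: A=5 B=0 C=0 D=0 ZF=0 PC=1
Step 2: PC=1 exec 'MOV B, 2'. After: A=5 B=2 C=0 D=0 ZF=0 PC=2
Step 3: PC=2 exec 'SUB A, B'. After: A=3 B=2 C=0 D=0 ZF=0 PC=3
Step 4: PC=3 exec 'JZ 7'. After: A=3 B=2 C=0 D=0 ZF=0 PC=4
Step 5: PC=4 exec 'ADD D, 2'. After: A=3 B=2 C=0 D=2 ZF=0 PC=5
Step 6: PC=5 exec 'MUL C, 3'. After: A=3 B=2 C=0 D=2 ZF=1 PC=6
Step 7: PC=6 exec 'MUL B, 3'. After: A=3 B=6 C=0 D=2 ZF=0 PC=7
Step 8: PC=7 exec 'HALT'. After: A=3 B=6 C=0 D=2 ZF=0 PC=7 HALTED
Total instructions executed: 8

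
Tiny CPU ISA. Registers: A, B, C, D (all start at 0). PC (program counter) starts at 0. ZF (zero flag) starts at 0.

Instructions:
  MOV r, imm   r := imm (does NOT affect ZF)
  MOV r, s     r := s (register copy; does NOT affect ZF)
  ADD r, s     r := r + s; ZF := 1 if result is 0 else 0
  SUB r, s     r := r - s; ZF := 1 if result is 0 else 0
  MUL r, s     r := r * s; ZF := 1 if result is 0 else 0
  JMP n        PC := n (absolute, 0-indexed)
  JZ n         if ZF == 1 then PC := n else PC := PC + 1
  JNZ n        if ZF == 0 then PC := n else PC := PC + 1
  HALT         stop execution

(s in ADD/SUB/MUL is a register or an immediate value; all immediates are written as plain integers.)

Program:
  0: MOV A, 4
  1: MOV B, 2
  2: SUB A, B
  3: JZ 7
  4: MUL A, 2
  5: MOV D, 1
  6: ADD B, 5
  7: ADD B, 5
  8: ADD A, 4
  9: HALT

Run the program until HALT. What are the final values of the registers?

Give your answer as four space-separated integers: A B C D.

Step 1: PC=0 exec 'MOV A, 4'. After: A=4 B=0 C=0 D=0 ZF=0 PC=1
Step 2: PC=1 exec 'MOV B, 2'. After: A=4 B=2 C=0 D=0 ZF=0 PC=2
Step 3: PC=2 exec 'SUB A, B'. After: A=2 B=2 C=0 D=0 ZF=0 PC=3
Step 4: PC=3 exec 'JZ 7'. After: A=2 B=2 C=0 D=0 ZF=0 PC=4
Step 5: PC=4 exec 'MUL A, 2'. After: A=4 B=2 C=0 D=0 ZF=0 PC=5
Step 6: PC=5 exec 'MOV D, 1'. After: A=4 B=2 C=0 D=1 ZF=0 PC=6
Step 7: PC=6 exec 'ADD B, 5'. After: A=4 B=7 C=0 D=1 ZF=0 PC=7
Step 8: PC=7 exec 'ADD B, 5'. After: A=4 B=12 C=0 D=1 ZF=0 PC=8
Step 9: PC=8 exec 'ADD A, 4'. After: A=8 B=12 C=0 D=1 ZF=0 PC=9
Step 10: PC=9 exec 'HALT'. After: A=8 B=12 C=0 D=1 ZF=0 PC=9 HALTED

Answer: 8 12 0 1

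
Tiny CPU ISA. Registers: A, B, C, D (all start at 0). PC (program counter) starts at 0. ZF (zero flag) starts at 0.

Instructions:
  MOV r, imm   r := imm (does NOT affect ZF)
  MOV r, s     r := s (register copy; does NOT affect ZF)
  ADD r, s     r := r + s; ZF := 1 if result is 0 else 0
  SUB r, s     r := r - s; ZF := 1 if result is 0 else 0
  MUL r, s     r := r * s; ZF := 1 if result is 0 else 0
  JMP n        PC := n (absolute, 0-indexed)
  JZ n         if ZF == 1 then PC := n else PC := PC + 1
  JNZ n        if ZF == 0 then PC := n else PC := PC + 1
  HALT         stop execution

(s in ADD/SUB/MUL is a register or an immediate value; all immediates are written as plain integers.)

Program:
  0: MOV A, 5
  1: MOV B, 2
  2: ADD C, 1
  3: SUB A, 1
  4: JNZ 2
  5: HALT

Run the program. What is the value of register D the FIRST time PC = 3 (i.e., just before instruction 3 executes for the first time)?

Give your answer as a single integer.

Step 1: PC=0 exec 'MOV A, 5'. After: A=5 B=0 C=0 D=0 ZF=0 PC=1
Step 2: PC=1 exec 'MOV B, 2'. After: A=5 B=2 C=0 D=0 ZF=0 PC=2
Step 3: PC=2 exec 'ADD C, 1'. After: A=5 B=2 C=1 D=0 ZF=0 PC=3
First time PC=3: D=0

0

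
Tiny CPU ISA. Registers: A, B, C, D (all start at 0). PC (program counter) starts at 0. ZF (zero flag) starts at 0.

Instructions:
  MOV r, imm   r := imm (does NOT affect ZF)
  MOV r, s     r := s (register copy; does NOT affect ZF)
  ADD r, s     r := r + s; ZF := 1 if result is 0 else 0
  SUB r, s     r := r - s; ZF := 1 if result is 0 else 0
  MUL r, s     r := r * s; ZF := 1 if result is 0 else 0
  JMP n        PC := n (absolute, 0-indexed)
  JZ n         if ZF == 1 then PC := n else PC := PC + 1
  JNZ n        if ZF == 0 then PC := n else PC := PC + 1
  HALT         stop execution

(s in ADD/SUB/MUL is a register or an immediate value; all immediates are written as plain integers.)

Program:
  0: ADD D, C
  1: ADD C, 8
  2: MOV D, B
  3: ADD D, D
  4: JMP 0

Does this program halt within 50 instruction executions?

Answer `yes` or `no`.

Step 1: PC=0 exec 'ADD D, C'. After: A=0 B=0 C=0 D=0 ZF=1 PC=1
Step 2: PC=1 exec 'ADD C, 8'. After: A=0 B=0 C=8 D=0 ZF=0 PC=2
Step 3: PC=2 exec 'MOV D, B'. After: A=0 B=0 C=8 D=0 ZF=0 PC=3
Step 4: PC=3 exec 'ADD D, D'. After: A=0 B=0 C=8 D=0 ZF=1 PC=4
Step 5: PC=4 exec 'JMP 0'. After: A=0 B=0 C=8 D=0 ZF=1 PC=0
Step 6: PC=0 exec 'ADD D, C'. After: A=0 B=0 C=8 D=8 ZF=0 PC=1
Step 7: PC=1 exec 'ADD C, 8'. After: A=0 B=0 C=16 D=8 ZF=0 PC=2
Step 8: PC=2 exec 'MOV D, B'. After: A=0 B=0 C=16 D=0 ZF=0 PC=3
Step 9: PC=3 exec 'ADD D, D'. After: A=0 B=0 C=16 D=0 ZF=1 PC=4
Step 10: PC=4 exec 'JMP 0'. After: A=0 B=0 C=16 D=0 ZF=1 PC=0
Step 11: PC=0 exec 'ADD D, C'. After: A=0 B=0 C=16 D=16 ZF=0 PC=1
Step 12: PC=1 exec 'ADD C, 8'. After: A=0 B=0 C=24 D=16 ZF=0 PC=2
Step 13: PC=2 exec 'MOV D, B'. After: A=0 B=0 C=24 D=0 ZF=0 PC=3
Step 14: PC=3 exec 'ADD D, D'. After: A=0 B=0 C=24 D=0 ZF=1 PC=4
Step 15: PC=4 exec 'JMP 0'. After: A=0 B=0 C=24 D=0 ZF=1 PC=0
After 50 steps: not halted. PC revisits the same instructions with no path to HALT; will never halt.

Answer: no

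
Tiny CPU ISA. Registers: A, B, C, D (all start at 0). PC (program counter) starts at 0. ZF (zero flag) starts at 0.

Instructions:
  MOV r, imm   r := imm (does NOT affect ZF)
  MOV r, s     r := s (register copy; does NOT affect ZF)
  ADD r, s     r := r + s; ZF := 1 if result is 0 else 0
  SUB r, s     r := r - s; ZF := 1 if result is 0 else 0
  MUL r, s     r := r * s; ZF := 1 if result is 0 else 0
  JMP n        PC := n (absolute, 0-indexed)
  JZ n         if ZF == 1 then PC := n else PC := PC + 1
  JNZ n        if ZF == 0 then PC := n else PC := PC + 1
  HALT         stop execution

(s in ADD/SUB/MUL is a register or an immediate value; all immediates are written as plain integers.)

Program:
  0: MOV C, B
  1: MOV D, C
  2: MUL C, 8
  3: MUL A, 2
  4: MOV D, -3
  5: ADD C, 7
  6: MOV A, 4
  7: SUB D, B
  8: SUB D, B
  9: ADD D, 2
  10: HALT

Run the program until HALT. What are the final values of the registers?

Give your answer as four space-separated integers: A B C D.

Step 1: PC=0 exec 'MOV C, B'. After: A=0 B=0 C=0 D=0 ZF=0 PC=1
Step 2: PC=1 exec 'MOV D, C'. After: A=0 B=0 C=0 D=0 ZF=0 PC=2
Step 3: PC=2 exec 'MUL C, 8'. After: A=0 B=0 C=0 D=0 ZF=1 PC=3
Step 4: PC=3 exec 'MUL A, 2'. After: A=0 B=0 C=0 D=0 ZF=1 PC=4
Step 5: PC=4 exec 'MOV D, -3'. After: A=0 B=0 C=0 D=-3 ZF=1 PC=5
Step 6: PC=5 exec 'ADD C, 7'. After: A=0 B=0 C=7 D=-3 ZF=0 PC=6
Step 7: PC=6 exec 'MOV A, 4'. After: A=4 B=0 C=7 D=-3 ZF=0 PC=7
Step 8: PC=7 exec 'SUB D, B'. After: A=4 B=0 C=7 D=-3 ZF=0 PC=8
Step 9: PC=8 exec 'SUB D, B'. After: A=4 B=0 C=7 D=-3 ZF=0 PC=9
Step 10: PC=9 exec 'ADD D, 2'. After: A=4 B=0 C=7 D=-1 ZF=0 PC=10
Step 11: PC=10 exec 'HALT'. After: A=4 B=0 C=7 D=-1 ZF=0 PC=10 HALTED

Answer: 4 0 7 -1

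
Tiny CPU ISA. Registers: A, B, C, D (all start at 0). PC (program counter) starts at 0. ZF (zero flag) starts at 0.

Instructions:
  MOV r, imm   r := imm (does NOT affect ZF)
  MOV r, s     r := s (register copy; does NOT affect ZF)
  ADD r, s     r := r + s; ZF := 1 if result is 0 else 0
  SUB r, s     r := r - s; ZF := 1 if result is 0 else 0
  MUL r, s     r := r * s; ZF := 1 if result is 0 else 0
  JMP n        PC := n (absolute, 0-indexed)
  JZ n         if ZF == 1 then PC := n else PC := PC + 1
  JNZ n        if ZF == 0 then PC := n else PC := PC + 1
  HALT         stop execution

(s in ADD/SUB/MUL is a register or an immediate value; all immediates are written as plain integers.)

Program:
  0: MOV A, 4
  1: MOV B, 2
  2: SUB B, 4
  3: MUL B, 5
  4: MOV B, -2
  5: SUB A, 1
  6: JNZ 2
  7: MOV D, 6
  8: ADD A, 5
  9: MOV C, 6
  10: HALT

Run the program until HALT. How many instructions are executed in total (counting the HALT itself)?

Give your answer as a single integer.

Answer: 26

Derivation:
Step 1: PC=0 exec 'MOV A, 4'. After: A=4 B=0 C=0 D=0 ZF=0 PC=1
Step 2: PC=1 exec 'MOV B, 2'. After: A=4 B=2 C=0 D=0 ZF=0 PC=2
Step 3: PC=2 exec 'SUB B, 4'. After: A=4 B=-2 C=0 D=0 ZF=0 PC=3
Step 4: PC=3 exec 'MUL B, 5'. After: A=4 B=-10 C=0 D=0 ZF=0 PC=4
Step 5: PC=4 exec 'MOV B, -2'. After: A=4 B=-2 C=0 D=0 ZF=0 PC=5
Step 6: PC=5 exec 'SUB A, 1'. After: A=3 B=-2 C=0 D=0 ZF=0 PC=6
Step 7: PC=6 exec 'JNZ 2'. After: A=3 B=-2 C=0 D=0 ZF=0 PC=2
Step 8: PC=2 exec 'SUB B, 4'. After: A=3 B=-6 C=0 D=0 ZF=0 PC=3
Step 9: PC=3 exec 'MUL B, 5'. After: A=3 B=-30 C=0 D=0 ZF=0 PC=4
Step 10: PC=4 exec 'MOV B, -2'. After: A=3 B=-2 C=0 D=0 ZF=0 PC=5
Step 11: PC=5 exec 'SUB A, 1'. After: A=2 B=-2 C=0 D=0 ZF=0 PC=6
Step 12: PC=6 exec 'JNZ 2'. After: A=2 B=-2 C=0 D=0 ZF=0 PC=2
Step 13: PC=2 exec 'SUB B, 4'. After: A=2 B=-6 C=0 D=0 ZF=0 PC=3
Step 14: PC=3 exec 'MUL B, 5'. After: A=2 B=-30 C=0 D=0 ZF=0 PC=4
Step 15: PC=4 exec 'MOV B, -2'. After: A=2 B=-2 C=0 D=0 ZF=0 PC=5
Step 16: PC=5 exec 'SUB A, 1'. After: A=1 B=-2 C=0 D=0 ZF=0 PC=6
Step 17: PC=6 exec 'JNZ 2'. After: A=1 B=-2 C=0 D=0 ZF=0 PC=2
Step 18: PC=2 exec 'SUB B, 4'. After: A=1 B=-6 C=0 D=0 ZF=0 PC=3
Step 19: PC=3 exec 'MUL B, 5'. After: A=1 B=-30 C=0 D=0 ZF=0 PC=4
Step 20: PC=4 exec 'MOV B, -2'. After: A=1 B=-2 C=0 D=0 ZF=0 PC=5
Step 21: PC=5 exec 'SUB A, 1'. After: A=0 B=-2 C=0 D=0 ZF=1 PC=6
Step 22: PC=6 exec 'JNZ 2'. After: A=0 B=-2 C=0 D=0 ZF=1 PC=7
Step 23: PC=7 exec 'MOV D, 6'. After: A=0 B=-2 C=0 D=6 ZF=1 PC=8
Step 24: PC=8 exec 'ADD A, 5'. After: A=5 B=-2 C=0 D=6 ZF=0 PC=9
Step 25: PC=9 exec 'MOV C, 6'. After: A=5 B=-2 C=6 D=6 ZF=0 PC=10
Step 26: PC=10 exec 'HALT'. After: A=5 B=-2 C=6 D=6 ZF=0 PC=10 HALTED
Total instructions executed: 26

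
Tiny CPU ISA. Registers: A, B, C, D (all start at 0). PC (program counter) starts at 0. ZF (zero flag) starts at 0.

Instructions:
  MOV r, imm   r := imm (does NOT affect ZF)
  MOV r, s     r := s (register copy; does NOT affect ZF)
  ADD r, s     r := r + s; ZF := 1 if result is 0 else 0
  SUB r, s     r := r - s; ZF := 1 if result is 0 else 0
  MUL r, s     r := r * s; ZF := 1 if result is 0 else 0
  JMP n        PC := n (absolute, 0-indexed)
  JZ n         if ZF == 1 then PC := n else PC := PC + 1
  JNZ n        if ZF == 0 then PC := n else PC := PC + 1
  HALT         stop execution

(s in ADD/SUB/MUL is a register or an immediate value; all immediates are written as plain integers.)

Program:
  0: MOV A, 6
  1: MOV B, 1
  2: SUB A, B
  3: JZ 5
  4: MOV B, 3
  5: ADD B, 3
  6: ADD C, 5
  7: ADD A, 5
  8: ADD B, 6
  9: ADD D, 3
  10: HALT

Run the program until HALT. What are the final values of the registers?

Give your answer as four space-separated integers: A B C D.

Step 1: PC=0 exec 'MOV A, 6'. After: A=6 B=0 C=0 D=0 ZF=0 PC=1
Step 2: PC=1 exec 'MOV B, 1'. After: A=6 B=1 C=0 D=0 ZF=0 PC=2
Step 3: PC=2 exec 'SUB A, B'. After: A=5 B=1 C=0 D=0 ZF=0 PC=3
Step 4: PC=3 exec 'JZ 5'. After: A=5 B=1 C=0 D=0 ZF=0 PC=4
Step 5: PC=4 exec 'MOV B, 3'. After: A=5 B=3 C=0 D=0 ZF=0 PC=5
Step 6: PC=5 exec 'ADD B, 3'. After: A=5 B=6 C=0 D=0 ZF=0 PC=6
Step 7: PC=6 exec 'ADD C, 5'. After: A=5 B=6 C=5 D=0 ZF=0 PC=7
Step 8: PC=7 exec 'ADD A, 5'. After: A=10 B=6 C=5 D=0 ZF=0 PC=8
Step 9: PC=8 exec 'ADD B, 6'. After: A=10 B=12 C=5 D=0 ZF=0 PC=9
Step 10: PC=9 exec 'ADD D, 3'. After: A=10 B=12 C=5 D=3 ZF=0 PC=10
Step 11: PC=10 exec 'HALT'. After: A=10 B=12 C=5 D=3 ZF=0 PC=10 HALTED

Answer: 10 12 5 3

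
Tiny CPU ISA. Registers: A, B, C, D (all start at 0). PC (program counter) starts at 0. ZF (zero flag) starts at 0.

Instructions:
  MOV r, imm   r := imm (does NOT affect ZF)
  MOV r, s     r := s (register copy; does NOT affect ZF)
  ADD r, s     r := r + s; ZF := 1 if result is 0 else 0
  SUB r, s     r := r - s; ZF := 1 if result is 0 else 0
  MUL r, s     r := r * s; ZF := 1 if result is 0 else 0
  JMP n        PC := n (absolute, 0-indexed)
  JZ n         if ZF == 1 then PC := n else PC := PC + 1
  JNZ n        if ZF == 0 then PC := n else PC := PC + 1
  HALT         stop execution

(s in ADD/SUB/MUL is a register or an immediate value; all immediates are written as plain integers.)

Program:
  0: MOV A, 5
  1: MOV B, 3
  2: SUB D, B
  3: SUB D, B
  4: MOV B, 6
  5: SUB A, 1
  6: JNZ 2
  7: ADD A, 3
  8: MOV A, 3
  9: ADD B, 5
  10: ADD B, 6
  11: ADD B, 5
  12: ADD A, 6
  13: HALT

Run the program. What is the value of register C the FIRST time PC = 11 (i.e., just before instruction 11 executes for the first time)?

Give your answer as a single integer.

Step 1: PC=0 exec 'MOV A, 5'. After: A=5 B=0 C=0 D=0 ZF=0 PC=1
Step 2: PC=1 exec 'MOV B, 3'. After: A=5 B=3 C=0 D=0 ZF=0 PC=2
Step 3: PC=2 exec 'SUB D, B'. After: A=5 B=3 C=0 D=-3 ZF=0 PC=3
Step 4: PC=3 exec 'SUB D, B'. After: A=5 B=3 C=0 D=-6 ZF=0 PC=4
Step 5: PC=4 exec 'MOV B, 6'. After: A=5 B=6 C=0 D=-6 ZF=0 PC=5
Step 6: PC=5 exec 'SUB A, 1'. After: A=4 B=6 C=0 D=-6 ZF=0 PC=6
Step 7: PC=6 exec 'JNZ 2'. After: A=4 B=6 C=0 D=-6 ZF=0 PC=2
Step 8: PC=2 exec 'SUB D, B'. After: A=4 B=6 C=0 D=-12 ZF=0 PC=3
Step 9: PC=3 exec 'SUB D, B'. After: A=4 B=6 C=0 D=-18 ZF=0 PC=4
Step 10: PC=4 exec 'MOV B, 6'. After: A=4 B=6 C=0 D=-18 ZF=0 PC=5
Step 11: PC=5 exec 'SUB A, 1'. After: A=3 B=6 C=0 D=-18 ZF=0 PC=6
Step 12: PC=6 exec 'JNZ 2'. After: A=3 B=6 C=0 D=-18 ZF=0 PC=2
Step 13: PC=2 exec 'SUB D, B'. After: A=3 B=6 C=0 D=-24 ZF=0 PC=3
Step 14: PC=3 exec 'SUB D, B'. After: A=3 B=6 C=0 D=-30 ZF=0 PC=4
Step 15: PC=4 exec 'MOV B, 6'. After: A=3 B=6 C=0 D=-30 ZF=0 PC=5
Step 16: PC=5 exec 'SUB A, 1'. After: A=2 B=6 C=0 D=-30 ZF=0 PC=6
Step 17: PC=6 exec 'JNZ 2'. After: A=2 B=6 C=0 D=-30 ZF=0 PC=2
Step 18: PC=2 exec 'SUB D, B'. After: A=2 B=6 C=0 D=-36 ZF=0 PC=3
Step 19: PC=3 exec 'SUB D, B'. After: A=2 B=6 C=0 D=-42 ZF=0 PC=4
Step 20: PC=4 exec 'MOV B, 6'. After: A=2 B=6 C=0 D=-42 ZF=0 PC=5
Step 21: PC=5 exec 'SUB A, 1'. After: A=1 B=6 C=0 D=-42 ZF=0 PC=6
Step 22: PC=6 exec 'JNZ 2'. After: A=1 B=6 C=0 D=-42 ZF=0 PC=2
Step 23: PC=2 exec 'SUB D, B'. After: A=1 B=6 C=0 D=-48 ZF=0 PC=3
Step 24: PC=3 exec 'SUB D, B'. After: A=1 B=6 C=0 D=-54 ZF=0 PC=4
Step 25: PC=4 exec 'MOV B, 6'. After: A=1 B=6 C=0 D=-54 ZF=0 PC=5
Step 26: PC=5 exec 'SUB A, 1'. After: A=0 B=6 C=0 D=-54 ZF=1 PC=6
Step 27: PC=6 exec 'JNZ 2'. After: A=0 B=6 C=0 D=-54 ZF=1 PC=7
Step 28: PC=7 exec 'ADD A, 3'. After: A=3 B=6 C=0 D=-54 ZF=0 PC=8
Step 29: PC=8 exec 'MOV A, 3'. After: A=3 B=6 C=0 D=-54 ZF=0 PC=9
Step 30: PC=9 exec 'ADD B, 5'. After: A=3 B=11 C=0 D=-54 ZF=0 PC=10
Step 31: PC=10 exec 'ADD B, 6'. After: A=3 B=17 C=0 D=-54 ZF=0 PC=11
First time PC=11: C=0

0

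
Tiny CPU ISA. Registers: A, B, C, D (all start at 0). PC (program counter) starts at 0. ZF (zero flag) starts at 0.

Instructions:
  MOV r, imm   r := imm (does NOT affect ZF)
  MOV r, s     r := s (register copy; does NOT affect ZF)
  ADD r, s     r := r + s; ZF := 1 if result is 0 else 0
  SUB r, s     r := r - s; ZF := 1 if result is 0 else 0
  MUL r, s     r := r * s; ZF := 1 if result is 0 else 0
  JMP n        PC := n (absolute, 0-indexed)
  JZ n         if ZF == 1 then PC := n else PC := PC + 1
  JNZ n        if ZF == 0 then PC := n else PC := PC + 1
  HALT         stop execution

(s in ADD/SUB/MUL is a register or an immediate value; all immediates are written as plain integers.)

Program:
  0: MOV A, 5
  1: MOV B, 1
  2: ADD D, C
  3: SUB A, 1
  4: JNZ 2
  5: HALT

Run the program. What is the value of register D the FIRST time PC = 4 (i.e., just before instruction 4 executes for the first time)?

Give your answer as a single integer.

Step 1: PC=0 exec 'MOV A, 5'. After: A=5 B=0 C=0 D=0 ZF=0 PC=1
Step 2: PC=1 exec 'MOV B, 1'. After: A=5 B=1 C=0 D=0 ZF=0 PC=2
Step 3: PC=2 exec 'ADD D, C'. After: A=5 B=1 C=0 D=0 ZF=1 PC=3
Step 4: PC=3 exec 'SUB A, 1'. After: A=4 B=1 C=0 D=0 ZF=0 PC=4
First time PC=4: D=0

0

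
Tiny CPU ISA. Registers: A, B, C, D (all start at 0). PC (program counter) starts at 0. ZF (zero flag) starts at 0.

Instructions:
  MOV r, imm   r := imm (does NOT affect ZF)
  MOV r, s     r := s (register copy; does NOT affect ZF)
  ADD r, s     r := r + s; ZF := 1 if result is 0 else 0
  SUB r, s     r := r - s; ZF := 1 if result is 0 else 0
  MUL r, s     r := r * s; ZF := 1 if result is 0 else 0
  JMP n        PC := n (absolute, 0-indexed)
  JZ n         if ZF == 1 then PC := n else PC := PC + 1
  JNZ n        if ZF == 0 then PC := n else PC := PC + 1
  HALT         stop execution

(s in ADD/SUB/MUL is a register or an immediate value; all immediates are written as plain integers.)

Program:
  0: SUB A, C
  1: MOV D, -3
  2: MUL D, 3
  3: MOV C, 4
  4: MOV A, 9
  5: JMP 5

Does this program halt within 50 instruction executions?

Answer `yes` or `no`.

Answer: no

Derivation:
Step 1: PC=0 exec 'SUB A, C'. After: A=0 B=0 C=0 D=0 ZF=1 PC=1
Step 2: PC=1 exec 'MOV D, -3'. After: A=0 B=0 C=0 D=-3 ZF=1 PC=2
Step 3: PC=2 exec 'MUL D, 3'. After: A=0 B=0 C=0 D=-9 ZF=0 PC=3
Step 4: PC=3 exec 'MOV C, 4'. After: A=0 B=0 C=4 D=-9 ZF=0 PC=4
Step 5: PC=4 exec 'MOV A, 9'. After: A=9 B=0 C=4 D=-9 ZF=0 PC=5
Step 6: PC=5 exec 'JMP 5'. After: A=9 B=0 C=4 D=-9 ZF=0 PC=5
State after step 6 equals state after step 5: the program is in a cycle of length 1 and will never halt.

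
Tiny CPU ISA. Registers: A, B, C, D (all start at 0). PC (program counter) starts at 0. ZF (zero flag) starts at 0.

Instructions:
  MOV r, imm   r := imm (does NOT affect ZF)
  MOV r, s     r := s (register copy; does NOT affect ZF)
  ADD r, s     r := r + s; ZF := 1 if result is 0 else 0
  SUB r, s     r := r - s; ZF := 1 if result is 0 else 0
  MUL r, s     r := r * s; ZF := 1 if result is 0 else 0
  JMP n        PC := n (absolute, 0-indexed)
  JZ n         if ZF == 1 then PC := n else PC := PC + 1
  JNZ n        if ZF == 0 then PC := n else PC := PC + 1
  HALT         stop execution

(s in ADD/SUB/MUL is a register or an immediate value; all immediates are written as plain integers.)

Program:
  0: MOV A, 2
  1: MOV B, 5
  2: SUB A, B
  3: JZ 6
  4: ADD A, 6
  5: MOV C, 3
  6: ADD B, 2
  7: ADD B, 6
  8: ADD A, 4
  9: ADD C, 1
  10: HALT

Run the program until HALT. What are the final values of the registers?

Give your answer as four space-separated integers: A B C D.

Answer: 7 13 4 0

Derivation:
Step 1: PC=0 exec 'MOV A, 2'. After: A=2 B=0 C=0 D=0 ZF=0 PC=1
Step 2: PC=1 exec 'MOV B, 5'. After: A=2 B=5 C=0 D=0 ZF=0 PC=2
Step 3: PC=2 exec 'SUB A, B'. After: A=-3 B=5 C=0 D=0 ZF=0 PC=3
Step 4: PC=3 exec 'JZ 6'. After: A=-3 B=5 C=0 D=0 ZF=0 PC=4
Step 5: PC=4 exec 'ADD A, 6'. After: A=3 B=5 C=0 D=0 ZF=0 PC=5
Step 6: PC=5 exec 'MOV C, 3'. After: A=3 B=5 C=3 D=0 ZF=0 PC=6
Step 7: PC=6 exec 'ADD B, 2'. After: A=3 B=7 C=3 D=0 ZF=0 PC=7
Step 8: PC=7 exec 'ADD B, 6'. After: A=3 B=13 C=3 D=0 ZF=0 PC=8
Step 9: PC=8 exec 'ADD A, 4'. After: A=7 B=13 C=3 D=0 ZF=0 PC=9
Step 10: PC=9 exec 'ADD C, 1'. After: A=7 B=13 C=4 D=0 ZF=0 PC=10
Step 11: PC=10 exec 'HALT'. After: A=7 B=13 C=4 D=0 ZF=0 PC=10 HALTED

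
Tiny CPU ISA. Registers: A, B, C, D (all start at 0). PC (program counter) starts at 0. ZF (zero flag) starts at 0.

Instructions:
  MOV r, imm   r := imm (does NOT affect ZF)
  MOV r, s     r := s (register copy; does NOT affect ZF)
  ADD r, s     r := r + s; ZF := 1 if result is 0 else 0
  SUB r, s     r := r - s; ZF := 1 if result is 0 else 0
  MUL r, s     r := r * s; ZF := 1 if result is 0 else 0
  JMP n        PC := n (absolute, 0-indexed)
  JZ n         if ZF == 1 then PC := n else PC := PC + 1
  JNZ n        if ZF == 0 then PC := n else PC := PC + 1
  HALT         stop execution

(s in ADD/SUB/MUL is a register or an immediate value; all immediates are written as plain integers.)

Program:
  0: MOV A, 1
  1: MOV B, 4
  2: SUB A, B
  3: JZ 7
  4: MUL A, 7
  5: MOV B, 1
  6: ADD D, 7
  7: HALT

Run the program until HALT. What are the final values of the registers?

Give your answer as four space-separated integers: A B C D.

Step 1: PC=0 exec 'MOV A, 1'. After: A=1 B=0 C=0 D=0 ZF=0 PC=1
Step 2: PC=1 exec 'MOV B, 4'. After: A=1 B=4 C=0 D=0 ZF=0 PC=2
Step 3: PC=2 exec 'SUB A, B'. After: A=-3 B=4 C=0 D=0 ZF=0 PC=3
Step 4: PC=3 exec 'JZ 7'. After: A=-3 B=4 C=0 D=0 ZF=0 PC=4
Step 5: PC=4 exec 'MUL A, 7'. After: A=-21 B=4 C=0 D=0 ZF=0 PC=5
Step 6: PC=5 exec 'MOV B, 1'. After: A=-21 B=1 C=0 D=0 ZF=0 PC=6
Step 7: PC=6 exec 'ADD D, 7'. After: A=-21 B=1 C=0 D=7 ZF=0 PC=7
Step 8: PC=7 exec 'HALT'. After: A=-21 B=1 C=0 D=7 ZF=0 PC=7 HALTED

Answer: -21 1 0 7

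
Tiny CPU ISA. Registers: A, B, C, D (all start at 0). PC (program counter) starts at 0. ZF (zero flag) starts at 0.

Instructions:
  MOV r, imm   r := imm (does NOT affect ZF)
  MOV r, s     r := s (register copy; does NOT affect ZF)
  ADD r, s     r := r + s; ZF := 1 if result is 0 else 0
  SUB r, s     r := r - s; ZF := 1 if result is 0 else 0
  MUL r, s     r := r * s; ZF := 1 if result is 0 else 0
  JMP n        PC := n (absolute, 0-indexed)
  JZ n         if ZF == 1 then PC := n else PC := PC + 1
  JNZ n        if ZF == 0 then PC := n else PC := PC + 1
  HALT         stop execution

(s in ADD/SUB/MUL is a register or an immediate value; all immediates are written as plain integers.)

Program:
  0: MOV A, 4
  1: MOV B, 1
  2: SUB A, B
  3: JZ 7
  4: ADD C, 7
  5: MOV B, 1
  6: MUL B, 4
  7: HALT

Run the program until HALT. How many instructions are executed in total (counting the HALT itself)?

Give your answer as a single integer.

Answer: 8

Derivation:
Step 1: PC=0 exec 'MOV A, 4'. After: A=4 B=0 C=0 D=0 ZF=0 PC=1
Step 2: PC=1 exec 'MOV B, 1'. After: A=4 B=1 C=0 D=0 ZF=0 PC=2
Step 3: PC=2 exec 'SUB A, B'. After: A=3 B=1 C=0 D=0 ZF=0 PC=3
Step 4: PC=3 exec 'JZ 7'. After: A=3 B=1 C=0 D=0 ZF=0 PC=4
Step 5: PC=4 exec 'ADD C, 7'. After: A=3 B=1 C=7 D=0 ZF=0 PC=5
Step 6: PC=5 exec 'MOV B, 1'. After: A=3 B=1 C=7 D=0 ZF=0 PC=6
Step 7: PC=6 exec 'MUL B, 4'. After: A=3 B=4 C=7 D=0 ZF=0 PC=7
Step 8: PC=7 exec 'HALT'. After: A=3 B=4 C=7 D=0 ZF=0 PC=7 HALTED
Total instructions executed: 8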